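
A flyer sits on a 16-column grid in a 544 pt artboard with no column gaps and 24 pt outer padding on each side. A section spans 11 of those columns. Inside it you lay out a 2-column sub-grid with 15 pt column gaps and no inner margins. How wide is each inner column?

Subtract both margins: 544 − 2·24 = 496 pt.
496 / 16 = 31 pt per column.
With no column gaps, 11 columns span 11·31 = 341 pt.
2 columns + 1 column gap: 2d + 1·15 = 341.
2d = 341 − 15 = 326, so d = 163 pt.

163 pt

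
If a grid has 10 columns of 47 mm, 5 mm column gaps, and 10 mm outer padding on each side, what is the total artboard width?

535 mm

Total width: 2·10 + 10·47 + 9·5 = 535 mm.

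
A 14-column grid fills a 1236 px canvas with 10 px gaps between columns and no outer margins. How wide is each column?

79 px

14c + 13·10 = 1236 → 14c = 1106 → c = 79 px.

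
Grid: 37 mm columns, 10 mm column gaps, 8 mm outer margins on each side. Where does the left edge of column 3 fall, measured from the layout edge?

102 mm

Before column 3: the margin + 2 columns + 2 column gaps.
Offset = 8 + 2·(37 + 10) = 8 + 94 = 102 mm.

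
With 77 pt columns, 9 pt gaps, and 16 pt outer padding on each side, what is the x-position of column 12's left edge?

962 pt

Column 12 starts at margin + 11·(column + gutter) = 16 + 11·86 = 962 pt.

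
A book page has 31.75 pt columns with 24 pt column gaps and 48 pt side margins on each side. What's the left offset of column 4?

Column 4 starts at margin + 3·(column + gutter) = 48 + 3·55.75 = 215.25 pt.

215.25 pt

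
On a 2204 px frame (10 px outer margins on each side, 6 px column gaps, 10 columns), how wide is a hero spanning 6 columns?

1308 px

Take off 20 px of margins, leaving 2184 px.
10 columns + 9 column gaps: 10c + 9·6 = 2184.
10c = 2184 − 54 = 2130, so c = 213 px.
6 columns plus 5 column gaps: 1278 + 30 = 1308 px.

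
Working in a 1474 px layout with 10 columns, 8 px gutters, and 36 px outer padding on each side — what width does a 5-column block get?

697 px

Inside the margins: 1474 − 72 = 1402 px.
10 columns + 9 gutters: 10c + 9·8 = 1402.
10c = 1402 − 72 = 1330, so c = 133 px.
5-column span = 5·133 + 4·8 = 697 px.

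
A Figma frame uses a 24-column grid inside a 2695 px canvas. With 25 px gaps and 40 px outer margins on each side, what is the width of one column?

Content width = 2695 − 2·40 = 2615 px.
24c + 23·25 = 2615 → 24c = 2040 → c = 85 px.

85 px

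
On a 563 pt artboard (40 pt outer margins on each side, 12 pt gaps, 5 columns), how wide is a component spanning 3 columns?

285 pt

Content width = 563 − 2·40 = 483 pt.
483 − 4·12 = 435; ÷5 gives c = 87 pt.
3 columns plus 2 gaps: 261 + 24 = 285 pt.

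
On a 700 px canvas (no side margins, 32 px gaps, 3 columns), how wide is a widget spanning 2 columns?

456 px

Subtracting 2 gaps of 32 leaves 636 for 3 columns, so c = 212 px.
2-column span = 2·212 + 1·32 = 456 px.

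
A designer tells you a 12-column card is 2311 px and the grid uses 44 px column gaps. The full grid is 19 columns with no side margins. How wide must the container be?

3684.75 px

2311 − 11·44 = 1827; ÷12 gives c = 152.25 px.
Container = 19·152.25 + 18·44 = 2892.75 + 792 = 3684.75 px.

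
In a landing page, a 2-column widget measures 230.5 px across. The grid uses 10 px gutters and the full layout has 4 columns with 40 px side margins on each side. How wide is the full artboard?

551 px

2 columns + 1 gutter: 2c + 1·10 = 230.5.
2c = 230.5 − 10 = 220.5, so c = 110.25 px.
Total width: 2·40 + 4·110.25 + 3·10 = 551 px.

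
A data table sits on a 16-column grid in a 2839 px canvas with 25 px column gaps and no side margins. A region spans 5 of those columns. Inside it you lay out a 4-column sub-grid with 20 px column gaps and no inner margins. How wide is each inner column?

202.5 px

2839 − 15·25 = 2464; ÷16 gives c = 154 px.
Span of 5: 5·154 + 4·25 = 770 + 100 = 870 px.
4 columns + 3 column gaps: 4d + 3·20 = 870.
4d = 870 − 60 = 810, so d = 202.5 px.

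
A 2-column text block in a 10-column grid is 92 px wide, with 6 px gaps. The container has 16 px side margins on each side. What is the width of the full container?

516 px

2 columns + 1 gap: 2c + 1·6 = 92.
2c = 92 − 6 = 86, so c = 43 px.
Adding margins, columns and gutters: 32 + 430 + 54 = 516 px.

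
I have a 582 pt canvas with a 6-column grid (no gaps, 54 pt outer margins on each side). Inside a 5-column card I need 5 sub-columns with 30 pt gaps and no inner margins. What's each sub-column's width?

55 pt

Outer content = 582 − 2·54 = 474 pt.
With no gaps, each column is 474/6 = 79 pt.
5-column span = 5·79 = 395 pt.
395 − 4·30 = 275; ÷5 gives d = 55 pt.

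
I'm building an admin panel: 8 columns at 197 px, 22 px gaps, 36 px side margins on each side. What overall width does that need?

1802 px

Total width: 2·36 + 8·197 + 7·22 = 1802 px.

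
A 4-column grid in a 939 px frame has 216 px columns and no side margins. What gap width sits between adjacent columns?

4·216 + 3g = 939 → 3g = 75 → g = 25 px.

25 px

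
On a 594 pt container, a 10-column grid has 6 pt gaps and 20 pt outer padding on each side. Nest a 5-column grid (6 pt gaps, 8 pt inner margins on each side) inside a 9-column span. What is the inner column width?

Take off 40 pt of margins, leaving 554 pt.
554 − 9·6 = 500; ÷10 gives c = 50 pt.
Span of 9: 9·50 + 8·6 = 450 + 48 = 498 pt.
Inner content = 498 − 2·8 = 482 pt.
5 columns + 4 gaps: 5d + 4·6 = 482.
5d = 482 − 24 = 458, so d = 91.6 pt.

91.6 pt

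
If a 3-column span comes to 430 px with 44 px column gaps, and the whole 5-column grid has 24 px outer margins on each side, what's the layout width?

430 − 2·44 = 342; ÷3 gives c = 114 px.
Adding margins, columns and gutters: 48 + 570 + 176 = 794 px.

794 px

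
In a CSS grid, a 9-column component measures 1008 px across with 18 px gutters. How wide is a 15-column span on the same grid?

1692 px

9 columns + 8 gutters: 9c + 8·18 = 1008.
9c = 1008 − 144 = 864, so c = 96 px.
15 columns plus 14 gutters: 1440 + 252 = 1692 px.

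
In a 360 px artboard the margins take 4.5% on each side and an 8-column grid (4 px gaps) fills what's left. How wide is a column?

37.45 px

Each margin = 4.5% of 360 = 16.2 px; content = 360 − 2·16.2 = 327.6 px.
327.6 − 7·4 = 299.6; ÷8 gives c = 37.45 px.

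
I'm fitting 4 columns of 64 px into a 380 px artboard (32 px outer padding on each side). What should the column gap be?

20 px

Inside the margins: 380 − 64 = 316 px.
4·64 + 3g = 316 → 3g = 60 → g = 20 px.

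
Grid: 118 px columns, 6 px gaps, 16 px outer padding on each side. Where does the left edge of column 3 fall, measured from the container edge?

Each column+gutter stride is 124 px; 2 of them past the 16 px margin is 16 + 248 = 264 px.

264 px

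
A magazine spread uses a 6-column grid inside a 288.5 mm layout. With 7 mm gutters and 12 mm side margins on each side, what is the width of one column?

38.25 mm

Inside the margins: 288.5 − 24 = 264.5 mm.
6 columns + 5 gutters: 6c + 5·7 = 264.5.
6c = 264.5 − 35 = 229.5, so c = 38.25 mm.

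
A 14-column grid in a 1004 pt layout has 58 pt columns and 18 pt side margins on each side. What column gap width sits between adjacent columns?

12 pt

Take off 36 pt of margins, leaving 968 pt.
Columns use 812 pt, leaving 156 pt across 13 column gaps = 12 pt each.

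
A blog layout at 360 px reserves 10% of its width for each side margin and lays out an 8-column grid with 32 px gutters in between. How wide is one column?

Each margin = 10% of 360 = 36 px; content = 360 − 2·36 = 288 px.
8 columns + 7 gutters: 8c + 7·32 = 288.
8c = 288 − 224 = 64, so c = 8 px.

8 px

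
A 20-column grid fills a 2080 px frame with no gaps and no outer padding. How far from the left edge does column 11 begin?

With no gaps, each column is 2080/20 = 104 px.
Each column+gutter stride is 104 px; with no margin, 10 of them is 1040 px.

1040 px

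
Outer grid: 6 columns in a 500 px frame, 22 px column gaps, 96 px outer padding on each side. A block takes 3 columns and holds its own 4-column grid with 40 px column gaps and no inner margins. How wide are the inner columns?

Take off 192 px of margins, leaving 308 px.
Subtracting 5 column gaps of 22 leaves 198 for 6 columns, so c = 33 px.
Span of 3: 3·33 + 2·22 = 99 + 44 = 143 px.
Subtracting 3 column gaps of 40 leaves 23 for 4 columns, so d = 5.75 px.

5.75 px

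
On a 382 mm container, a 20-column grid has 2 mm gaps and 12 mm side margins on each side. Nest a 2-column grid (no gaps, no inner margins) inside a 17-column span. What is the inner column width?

152 mm

Subtract both margins: 382 − 2·12 = 358 mm.
20c + 19·2 = 358 → 20c = 320 → c = 16 mm.
Span of 17: 17·16 + 16·2 = 272 + 32 = 304 mm.
2d = 304 → d = 152 mm.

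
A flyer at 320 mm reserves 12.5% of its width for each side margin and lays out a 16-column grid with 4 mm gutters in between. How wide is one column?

11.25 mm

320 × (1 − 2·12.5%) = 320 × 75% = 240 mm for the columns.
Subtracting 15 gutters of 4 leaves 180 for 16 columns, so c = 11.25 mm.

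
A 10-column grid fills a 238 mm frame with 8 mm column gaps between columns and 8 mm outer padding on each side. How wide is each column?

Inside the margins: 238 − 16 = 222 mm.
10 columns + 9 column gaps: 10c + 9·8 = 222.
10c = 222 − 72 = 150, so c = 15 mm.

15 mm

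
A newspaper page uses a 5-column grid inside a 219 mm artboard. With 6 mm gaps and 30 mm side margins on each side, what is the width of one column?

Inside the margins: 219 − 60 = 159 mm.
Subtracting 4 gaps of 6 leaves 135 for 5 columns, so c = 27 mm.

27 mm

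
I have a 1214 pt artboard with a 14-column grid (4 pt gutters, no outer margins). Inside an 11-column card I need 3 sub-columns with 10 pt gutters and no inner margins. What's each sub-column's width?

311 pt

Subtracting 13 gutters of 4 leaves 1162 for 14 columns, so c = 83 pt.
11-column span = 11·83 + 10·4 = 953 pt.
3d + 2·10 = 953 → 3d = 933 → d = 311 pt.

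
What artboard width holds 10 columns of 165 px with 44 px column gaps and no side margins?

2046 px

Total width: 10·165 + 9·44 = 2046 px.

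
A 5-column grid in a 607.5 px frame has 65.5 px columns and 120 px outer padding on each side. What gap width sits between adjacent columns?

Take off 240 px of margins, leaving 367.5 px.
5 columns take 5·65.5 = 327.5 px; remaining 40 splits into 4 gaps.
g = 40 / 4 = 10 px.

10 px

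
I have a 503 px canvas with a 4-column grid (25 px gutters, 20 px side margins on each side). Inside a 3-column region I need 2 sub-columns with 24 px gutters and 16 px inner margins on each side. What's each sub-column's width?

Outer content = 503 − 2·20 = 463 px.
4 columns + 3 gutters: 4c + 3·25 = 463.
4c = 463 − 75 = 388, so c = 97 px.
3 columns plus 2 gutters: 291 + 50 = 341 px.
Inner content = 341 − 2·16 = 309 px.
Subtracting 1 gutter of 24 leaves 285 for 2 columns, so d = 142.5 px.

142.5 px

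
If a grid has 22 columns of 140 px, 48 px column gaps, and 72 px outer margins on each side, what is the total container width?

4232 px

Adding margins, columns and gutters: 144 + 3080 + 1008 = 4232 px.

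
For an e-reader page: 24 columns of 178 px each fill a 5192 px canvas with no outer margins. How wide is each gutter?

40 px

24·178 + 23g = 5192 → 23g = 920 → g = 40 px.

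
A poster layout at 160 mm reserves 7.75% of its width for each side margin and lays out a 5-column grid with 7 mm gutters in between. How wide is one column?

21.44 mm

Each margin = 7.75% of 160 = 12.4 mm; content = 160 − 2·12.4 = 135.2 mm.
135.2 − 4·7 = 107.2; ÷5 gives c = 21.44 mm.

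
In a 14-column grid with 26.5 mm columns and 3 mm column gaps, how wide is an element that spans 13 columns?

380.5 mm

Span of 13: 13·26.5 + 12·3 = 344.5 + 36 = 380.5 mm.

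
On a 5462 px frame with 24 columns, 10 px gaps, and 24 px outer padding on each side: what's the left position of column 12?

Content = 5462 − 2·24 = 5414 px.
24 columns + 23 gaps: 24c + 23·10 = 5414.
24c = 5414 − 230 = 5184, so c = 216 px.
Before column 12: the margin + 11 columns + 11 gaps.
Offset = 24 + 11·(216 + 10) = 24 + 2486 = 2510 px.

2510 px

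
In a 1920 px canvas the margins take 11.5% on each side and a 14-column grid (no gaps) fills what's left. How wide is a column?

105.6 px

1920 × (1 − 2·11.5%) = 1920 × 77% = 1478.4 px for the columns.
14c = 1478.4 → c = 105.6 px.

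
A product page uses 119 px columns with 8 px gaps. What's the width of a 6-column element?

754 px

Span of 6: 6·119 + 5·8 = 714 + 40 = 754 px.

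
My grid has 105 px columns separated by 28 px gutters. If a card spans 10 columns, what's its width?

1302 px

Span of 10: 10·105 + 9·28 = 1050 + 252 = 1302 px.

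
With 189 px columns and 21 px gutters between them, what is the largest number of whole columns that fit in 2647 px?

Each extra column adds 189 + 21 = 210 px.
(2647 + 21) / 210 = 12.70, so 12 columns fit.

12 columns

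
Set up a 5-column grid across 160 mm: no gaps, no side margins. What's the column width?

32 mm

With no gaps, each column is 160/5 = 32 mm.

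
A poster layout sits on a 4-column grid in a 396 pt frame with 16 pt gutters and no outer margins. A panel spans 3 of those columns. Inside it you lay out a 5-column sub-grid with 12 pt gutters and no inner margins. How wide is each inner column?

49 pt

396 − 3·16 = 348; ÷4 gives c = 87 pt.
3-column span = 3·87 + 2·16 = 293 pt.
Subtracting 4 gutters of 12 leaves 245 for 5 columns, so d = 49 pt.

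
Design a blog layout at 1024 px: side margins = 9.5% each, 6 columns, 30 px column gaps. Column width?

113.24 px

Margins: 9.5% × 1024 = 97.28 px each, so content = 1024 − 194.56 = 829.44 px.
6c + 5·30 = 829.44 → 6c = 679.44 → c = 113.24 px.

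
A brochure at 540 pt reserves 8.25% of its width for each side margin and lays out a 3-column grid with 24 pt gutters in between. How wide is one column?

540 × (1 − 2·8.25%) = 540 × 83.5% = 450.9 pt for the columns.
3 columns + 2 gutters: 3c + 2·24 = 450.9.
3c = 450.9 − 48 = 402.9, so c = 134.3 pt.

134.3 pt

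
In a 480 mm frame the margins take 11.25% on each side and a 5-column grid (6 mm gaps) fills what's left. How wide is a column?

480 × (1 − 2·11.25%) = 480 × 77.5% = 372 mm for the columns.
Subtracting 4 gaps of 6 leaves 348 for 5 columns, so c = 69.6 mm.

69.6 mm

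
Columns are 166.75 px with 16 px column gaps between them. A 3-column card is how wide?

Span of 3: 3·166.75 + 2·16 = 500.25 + 32 = 532.25 px.

532.25 px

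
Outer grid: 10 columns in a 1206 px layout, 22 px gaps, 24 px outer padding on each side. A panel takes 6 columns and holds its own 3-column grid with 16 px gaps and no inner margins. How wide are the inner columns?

Subtract both margins: 1206 − 2·24 = 1158 px.
Subtracting 9 gaps of 22 leaves 960 for 10 columns, so c = 96 px.
6 columns plus 5 gaps: 576 + 110 = 686 px.
Subtracting 2 gaps of 16 leaves 654 for 3 columns, so d = 218 px.

218 px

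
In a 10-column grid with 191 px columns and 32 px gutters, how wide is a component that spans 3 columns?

Span of 3: 3·191 + 2·32 = 573 + 64 = 637 px.

637 px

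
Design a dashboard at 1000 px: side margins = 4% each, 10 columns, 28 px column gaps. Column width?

1000 × (1 − 2·4%) = 1000 × 92% = 920 px for the columns.
10c + 9·28 = 920 → 10c = 668 → c = 66.8 px.

66.8 px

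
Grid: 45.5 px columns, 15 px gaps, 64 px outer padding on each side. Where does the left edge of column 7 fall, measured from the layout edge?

Column 7 starts at margin + 6·(column + gutter) = 64 + 6·60.5 = 427 px.

427 px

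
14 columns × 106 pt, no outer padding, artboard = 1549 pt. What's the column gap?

5 pt

14·106 + 13g = 1549 → 13g = 65 → g = 5 pt.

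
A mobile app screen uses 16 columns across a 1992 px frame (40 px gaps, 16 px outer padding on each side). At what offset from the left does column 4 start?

391 px

Content = 1992 − 2·16 = 1960 px.
16 columns + 15 gaps: 16c + 15·40 = 1960.
16c = 1960 − 600 = 1360, so c = 85 px.
Column 4 starts at margin + 3·(column + gutter) = 16 + 3·125 = 391 px.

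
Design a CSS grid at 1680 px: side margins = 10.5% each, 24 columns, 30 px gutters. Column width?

Each margin = 10.5% of 1680 = 176.4 px; content = 1680 − 2·176.4 = 1327.2 px.
24 columns + 23 gutters: 24c + 23·30 = 1327.2.
24c = 1327.2 − 690 = 637.2, so c = 26.55 px.

26.55 px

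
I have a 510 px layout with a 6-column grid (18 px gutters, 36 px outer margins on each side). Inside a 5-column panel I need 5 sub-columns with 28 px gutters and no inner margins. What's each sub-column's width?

50 px

Outer content = 510 − 2·36 = 438 px.
6 columns + 5 gutters: 6c + 5·18 = 438.
6c = 438 − 90 = 348, so c = 58 px.
5-column span = 5·58 + 4·18 = 362 px.
5 columns + 4 gutters: 5d + 4·28 = 362.
5d = 362 − 112 = 250, so d = 50 px.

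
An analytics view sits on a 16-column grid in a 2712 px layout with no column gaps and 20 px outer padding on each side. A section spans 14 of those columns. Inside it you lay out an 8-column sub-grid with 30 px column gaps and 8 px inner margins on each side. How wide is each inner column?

264 px

Take off 40 px of margins, leaving 2672 px.
With no column gaps, each column is 2672/16 = 167 px.
14-column span = 14·167 = 2338 px.
Inner content = 2338 − 2·8 = 2322 px.
8d + 7·30 = 2322 → 8d = 2112 → d = 264 px.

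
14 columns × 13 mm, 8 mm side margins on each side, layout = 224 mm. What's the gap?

Subtract both margins: 224 − 2·8 = 208 mm.
14·13 + 13g = 208 → 13g = 26 → g = 2 mm.

2 mm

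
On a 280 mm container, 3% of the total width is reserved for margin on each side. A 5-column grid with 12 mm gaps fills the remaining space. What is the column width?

43.04 mm

280 × (1 − 2·3%) = 280 × 94% = 263.2 mm for the columns.
Subtracting 4 gaps of 12 leaves 215.2 for 5 columns, so c = 43.04 mm.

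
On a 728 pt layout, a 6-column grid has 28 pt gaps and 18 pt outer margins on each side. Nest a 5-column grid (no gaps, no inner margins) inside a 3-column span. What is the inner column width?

Inside the margins: 728 − 36 = 692 pt.
692 − 5·28 = 552; ÷6 gives c = 92 pt.
3-column span = 3·92 + 2·28 = 332 pt.
With no gaps, each column is 332/5 = 66.4 pt.

66.4 pt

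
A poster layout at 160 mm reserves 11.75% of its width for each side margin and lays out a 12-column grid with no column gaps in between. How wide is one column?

10.2 mm

160 × (1 − 2·11.75%) = 160 × 76.5% = 122.4 mm for the columns.
With no column gaps, each column is 122.4/12 = 10.2 mm.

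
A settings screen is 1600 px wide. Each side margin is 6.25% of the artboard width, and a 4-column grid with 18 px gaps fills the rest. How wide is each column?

Margins: 6.25% × 1600 = 100 px each, so content = 1600 − 200 = 1400 px.
1400 − 3·18 = 1346; ÷4 gives c = 336.5 px.

336.5 px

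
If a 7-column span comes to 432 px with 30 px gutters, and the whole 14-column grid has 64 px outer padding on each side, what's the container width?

Subtracting 6 gutters of 30 leaves 252 for 7 columns, so c = 36 px.
Adding margins, columns and gutters: 128 + 504 + 390 = 1022 px.

1022 px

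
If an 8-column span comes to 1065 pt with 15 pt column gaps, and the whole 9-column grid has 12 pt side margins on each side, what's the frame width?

Subtracting 7 column gaps of 15 leaves 960 for 8 columns, so c = 120 pt.
Total width: 2·12 + 9·120 + 8·15 = 1224 pt.

1224 pt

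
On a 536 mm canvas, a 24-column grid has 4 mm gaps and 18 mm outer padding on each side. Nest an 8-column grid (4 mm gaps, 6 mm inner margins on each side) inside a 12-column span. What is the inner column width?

Subtract both margins: 536 − 2·18 = 500 mm.
Subtracting 23 gaps of 4 leaves 408 for 24 columns, so c = 17 mm.
12-column span = 12·17 + 11·4 = 248 mm.
Inner content = 248 − 2·6 = 236 mm.
Subtracting 7 gaps of 4 leaves 208 for 8 columns, so d = 26 mm.

26 mm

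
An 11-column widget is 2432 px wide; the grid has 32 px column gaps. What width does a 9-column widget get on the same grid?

1984 px

Subtracting 10 column gaps of 32 leaves 2112 for 11 columns, so c = 192 px.
9-column span = 9·192 + 8·32 = 1984 px.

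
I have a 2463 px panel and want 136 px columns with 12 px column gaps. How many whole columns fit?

16 columns: 16·136 + 15·12 = 2356 px ≤ 2463.
17 columns: 2504 px > 2463. So 16.

16 columns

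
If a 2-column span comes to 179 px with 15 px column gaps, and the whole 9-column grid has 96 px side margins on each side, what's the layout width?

1050 px

2c + 1·15 = 179 → 2c = 164 → c = 82 px.
Total width: 2·96 + 9·82 + 8·15 = 1050 px.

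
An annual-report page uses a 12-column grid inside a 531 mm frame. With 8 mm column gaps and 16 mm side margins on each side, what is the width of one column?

Content width = 531 − 2·16 = 499 mm.
12c + 11·8 = 499 → 12c = 411 → c = 34.25 mm.

34.25 mm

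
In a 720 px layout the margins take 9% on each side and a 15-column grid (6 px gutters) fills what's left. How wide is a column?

33.76 px

Margins: 9% × 720 = 64.8 px each, so content = 720 − 129.6 = 590.4 px.
15 columns + 14 gutters: 15c + 14·6 = 590.4.
15c = 590.4 − 84 = 506.4, so c = 33.76 px.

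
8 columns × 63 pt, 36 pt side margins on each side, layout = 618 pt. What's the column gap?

6 pt

Subtract both margins: 618 − 2·36 = 546 pt.
8·63 + 7g = 546 → 7g = 42 → g = 6 pt.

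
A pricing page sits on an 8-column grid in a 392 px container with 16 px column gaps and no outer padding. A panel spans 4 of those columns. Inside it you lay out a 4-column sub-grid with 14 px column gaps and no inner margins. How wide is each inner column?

8 columns + 7 column gaps: 8c + 7·16 = 392.
8c = 392 − 112 = 280, so c = 35 px.
Span of 4: 4·35 + 3·16 = 140 + 48 = 188 px.
4 columns + 3 column gaps: 4d + 3·14 = 188.
4d = 188 − 42 = 146, so d = 36.5 px.

36.5 px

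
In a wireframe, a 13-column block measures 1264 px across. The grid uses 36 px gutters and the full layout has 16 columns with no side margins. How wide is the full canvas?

13 columns + 12 gutters: 13c + 12·36 = 1264.
13c = 1264 − 432 = 832, so c = 64 px.
Total width: 16·64 + 15·36 = 1564 px.

1564 px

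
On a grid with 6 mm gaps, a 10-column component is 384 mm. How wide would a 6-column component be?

228 mm

10 columns + 9 gaps: 10c + 9·6 = 384.
10c = 384 − 54 = 330, so c = 33 mm.
6-column span = 6·33 + 5·6 = 228 mm.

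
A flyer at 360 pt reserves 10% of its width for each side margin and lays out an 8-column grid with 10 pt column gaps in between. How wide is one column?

27.25 pt

360 × (1 − 2·10%) = 360 × 80% = 288 pt for the columns.
288 − 7·10 = 218; ÷8 gives c = 27.25 pt.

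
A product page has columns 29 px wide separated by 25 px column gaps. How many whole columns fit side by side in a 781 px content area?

14 columns

14 columns: 14·29 + 13·25 = 731 px ≤ 781.
15 columns: 785 px > 781. So 14.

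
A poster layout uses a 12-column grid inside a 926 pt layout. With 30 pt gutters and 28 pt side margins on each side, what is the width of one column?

Content width = 926 − 2·28 = 870 pt.
12c + 11·30 = 870 → 12c = 540 → c = 45 pt.

45 pt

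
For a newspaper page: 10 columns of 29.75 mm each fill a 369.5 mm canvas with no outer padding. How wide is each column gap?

Columns use 297.5 mm, leaving 72 mm across 9 column gaps = 8 mm each.

8 mm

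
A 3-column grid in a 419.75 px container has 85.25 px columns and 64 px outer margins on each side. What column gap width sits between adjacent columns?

18 px

Subtract both margins: 419.75 − 2·64 = 291.75 px.
3·85.25 + 2g = 291.75 → 2g = 36 → g = 18 px.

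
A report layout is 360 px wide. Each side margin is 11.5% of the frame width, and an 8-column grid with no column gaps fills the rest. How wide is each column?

360 × (1 − 2·11.5%) = 360 × 77% = 277.2 px for the columns.
277.2 / 8 = 34.65 px per column.

34.65 px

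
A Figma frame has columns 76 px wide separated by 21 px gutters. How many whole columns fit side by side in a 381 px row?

4 columns

4 columns: 4·76 + 3·21 = 367 px ≤ 381.
5 columns: 464 px > 381. So 4.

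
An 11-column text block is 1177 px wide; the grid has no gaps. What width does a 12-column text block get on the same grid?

1284 px

1177 / 11 = 107 px per column.
12-column span = 12·107 = 1284 px.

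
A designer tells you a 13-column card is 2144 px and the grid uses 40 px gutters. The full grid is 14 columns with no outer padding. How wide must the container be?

13c + 12·40 = 2144 → 13c = 1664 → c = 128 px.
Summing: 1792 + 520 = 2312 px.

2312 px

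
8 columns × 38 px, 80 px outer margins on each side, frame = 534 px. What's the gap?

Take off 160 px of margins, leaving 374 px.
8·38 + 7g = 374 → 7g = 70 → g = 10 px.

10 px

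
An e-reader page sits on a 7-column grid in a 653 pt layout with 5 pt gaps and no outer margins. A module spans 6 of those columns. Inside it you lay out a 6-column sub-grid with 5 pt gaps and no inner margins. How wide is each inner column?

89 pt

7c + 6·5 = 653 → 7c = 623 → c = 89 pt.
6-column span = 6·89 + 5·5 = 559 pt.
6 columns + 5 gaps: 6d + 5·5 = 559.
6d = 559 − 25 = 534, so d = 89 pt.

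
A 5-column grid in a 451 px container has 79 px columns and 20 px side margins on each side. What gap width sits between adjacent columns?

4 px

Content width = 451 − 2·20 = 411 px.
5 columns take 5·79 = 395 px; remaining 16 splits into 4 gaps.
g = 16 / 4 = 4 px.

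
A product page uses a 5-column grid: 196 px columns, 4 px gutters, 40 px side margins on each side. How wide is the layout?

Total width: 2·40 + 5·196 + 4·4 = 1076 px.

1076 px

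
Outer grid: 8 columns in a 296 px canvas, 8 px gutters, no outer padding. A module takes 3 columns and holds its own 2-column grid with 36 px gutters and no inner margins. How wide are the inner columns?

35 px

8 columns + 7 gutters: 8c + 7·8 = 296.
8c = 296 − 56 = 240, so c = 30 px.
Span of 3: 3·30 + 2·8 = 90 + 16 = 106 px.
2d + 1·36 = 106 → 2d = 70 → d = 35 px.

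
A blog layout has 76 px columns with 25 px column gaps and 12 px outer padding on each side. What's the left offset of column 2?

113 px

Each column+gutter stride is 101 px; 1 of them past the 12 px margin is 12 + 101 = 113 px.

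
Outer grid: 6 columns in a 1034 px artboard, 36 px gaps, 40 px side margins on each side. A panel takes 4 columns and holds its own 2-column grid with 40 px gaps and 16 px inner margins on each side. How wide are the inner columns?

276 px

Take off 80 px of margins, leaving 954 px.
Subtracting 5 gaps of 36 leaves 774 for 6 columns, so c = 129 px.
4 columns plus 3 gaps: 516 + 108 = 624 px.
Inner content = 624 − 2·16 = 592 px.
592 − 1·40 = 552; ÷2 gives d = 276 px.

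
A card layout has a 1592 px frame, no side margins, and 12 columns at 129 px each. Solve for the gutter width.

12 columns take 12·129 = 1548 px; remaining 44 splits into 11 gutters.
g = 44 / 11 = 4 px.

4 px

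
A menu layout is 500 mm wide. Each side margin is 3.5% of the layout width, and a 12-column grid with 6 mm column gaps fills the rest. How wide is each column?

33.25 mm

Margins: 3.5% × 500 = 17.5 mm each, so content = 500 − 35 = 465 mm.
465 − 11·6 = 399; ÷12 gives c = 33.25 mm.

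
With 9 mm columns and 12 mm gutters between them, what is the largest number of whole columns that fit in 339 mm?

16 columns

k columns need k·9 + (k−1)·12 = k·21 − 12.
k·21 − 12 ≤ 339 → k ≤ 351 / 21 ≈ 16.71, so k = 16.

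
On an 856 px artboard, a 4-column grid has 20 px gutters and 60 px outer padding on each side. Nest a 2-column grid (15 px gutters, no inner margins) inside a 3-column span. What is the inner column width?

266 px

Take off 120 px of margins, leaving 736 px.
4c + 3·20 = 736 → 4c = 676 → c = 169 px.
Span of 3: 3·169 + 2·20 = 507 + 40 = 547 px.
547 − 1·15 = 532; ÷2 gives d = 266 px.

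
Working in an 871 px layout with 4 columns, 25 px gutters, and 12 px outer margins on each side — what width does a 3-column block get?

Subtract both margins: 871 − 2·12 = 847 px.
4 columns + 3 gutters: 4c + 3·25 = 847.
4c = 847 − 75 = 772, so c = 193 px.
3 columns plus 2 gutters: 579 + 50 = 629 px.

629 px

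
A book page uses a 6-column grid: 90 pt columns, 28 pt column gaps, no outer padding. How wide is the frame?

Summing: 540 + 140 = 680 pt.

680 pt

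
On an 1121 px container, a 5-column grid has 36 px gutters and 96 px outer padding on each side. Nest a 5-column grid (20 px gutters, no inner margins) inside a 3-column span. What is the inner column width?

92.6 px

Take off 192 px of margins, leaving 929 px.
5 columns + 4 gutters: 5c + 4·36 = 929.
5c = 929 − 144 = 785, so c = 157 px.
3-column span = 3·157 + 2·36 = 543 px.
Subtracting 4 gutters of 20 leaves 463 for 5 columns, so d = 92.6 px.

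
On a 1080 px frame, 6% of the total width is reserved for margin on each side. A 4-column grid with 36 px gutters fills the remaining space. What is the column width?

Margins: 6% × 1080 = 64.8 px each, so content = 1080 − 129.6 = 950.4 px.
Subtracting 3 gutters of 36 leaves 842.4 for 4 columns, so c = 210.6 px.

210.6 px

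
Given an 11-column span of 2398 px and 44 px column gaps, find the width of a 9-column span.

1954 px

11 columns + 10 column gaps: 11c + 10·44 = 2398.
11c = 2398 − 440 = 1958, so c = 178 px.
Span of 9: 9·178 + 8·44 = 1602 + 352 = 1954 px.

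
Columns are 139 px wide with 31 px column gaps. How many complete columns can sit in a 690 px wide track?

4 columns: 4·139 + 3·31 = 649 px ≤ 690.
5 columns: 819 px > 690. So 4.

4 columns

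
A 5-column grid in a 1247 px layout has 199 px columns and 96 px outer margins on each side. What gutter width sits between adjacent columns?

Inside the margins: 1247 − 192 = 1055 px.
5 columns take 5·199 = 995 px; remaining 60 splits into 4 gutters.
g = 60 / 4 = 15 px.

15 px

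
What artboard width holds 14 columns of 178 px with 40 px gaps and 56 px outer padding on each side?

Artboard = 2·56 + 14·178 + 13·40 = 112 + 2492 + 520 = 3124 px.

3124 px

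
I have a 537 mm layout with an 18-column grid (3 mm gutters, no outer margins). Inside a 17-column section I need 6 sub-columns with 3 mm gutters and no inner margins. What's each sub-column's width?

82 mm

Subtracting 17 gutters of 3 leaves 486 for 18 columns, so c = 27 mm.
Span of 17: 17·27 + 16·3 = 459 + 48 = 507 mm.
6d + 5·3 = 507 → 6d = 492 → d = 82 mm.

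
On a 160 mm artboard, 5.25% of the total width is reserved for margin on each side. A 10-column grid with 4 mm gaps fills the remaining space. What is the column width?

160 × (1 − 2·5.25%) = 160 × 89.5% = 143.2 mm for the columns.
10c + 9·4 = 143.2 → 10c = 107.2 → c = 10.72 mm.

10.72 mm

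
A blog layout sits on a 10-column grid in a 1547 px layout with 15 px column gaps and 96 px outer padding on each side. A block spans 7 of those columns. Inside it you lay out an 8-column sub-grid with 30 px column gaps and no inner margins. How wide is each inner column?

91.75 px

Inside the margins: 1547 − 192 = 1355 px.
10c + 9·15 = 1355 → 10c = 1220 → c = 122 px.
7-column span = 7·122 + 6·15 = 944 px.
Subtracting 7 column gaps of 30 leaves 734 for 8 columns, so d = 91.75 px.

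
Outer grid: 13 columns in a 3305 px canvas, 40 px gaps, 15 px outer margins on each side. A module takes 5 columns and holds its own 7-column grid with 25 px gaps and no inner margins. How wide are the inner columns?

155 px

Inside the margins: 3305 − 30 = 3275 px.
3275 − 12·40 = 2795; ÷13 gives c = 215 px.
5-column span = 5·215 + 4·40 = 1235 px.
7 columns + 6 gaps: 7d + 6·25 = 1235.
7d = 1235 − 150 = 1085, so d = 155 px.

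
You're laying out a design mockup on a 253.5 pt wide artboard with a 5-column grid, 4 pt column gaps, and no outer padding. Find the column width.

5 columns + 4 column gaps: 5c + 4·4 = 253.5.
5c = 253.5 − 16 = 237.5, so c = 47.5 pt.

47.5 pt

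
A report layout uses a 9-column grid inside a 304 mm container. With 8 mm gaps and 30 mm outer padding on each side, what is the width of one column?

20 mm

Content width = 304 − 2·30 = 244 mm.
244 − 8·8 = 180; ÷9 gives c = 20 mm.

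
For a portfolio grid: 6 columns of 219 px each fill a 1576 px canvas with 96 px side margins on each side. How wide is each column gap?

14 px

Take off 192 px of margins, leaving 1384 px.
6 columns take 6·219 = 1314 px; remaining 70 splits into 5 column gaps.
g = 70 / 5 = 14 px.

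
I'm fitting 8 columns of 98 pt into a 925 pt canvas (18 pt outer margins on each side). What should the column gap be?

Subtract both margins: 925 − 2·18 = 889 pt.
8·98 + 7g = 889 → 7g = 105 → g = 15 pt.

15 pt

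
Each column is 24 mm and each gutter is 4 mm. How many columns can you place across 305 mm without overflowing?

11 columns

11 columns: 11·24 + 10·4 = 304 mm ≤ 305.
12 columns: 332 mm > 305. So 11.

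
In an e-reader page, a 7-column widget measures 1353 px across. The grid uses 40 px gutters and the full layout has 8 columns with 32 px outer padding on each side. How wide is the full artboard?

Subtracting 6 gutters of 40 leaves 1113 for 7 columns, so c = 159 px.
Total width: 2·32 + 8·159 + 7·40 = 1616 px.

1616 px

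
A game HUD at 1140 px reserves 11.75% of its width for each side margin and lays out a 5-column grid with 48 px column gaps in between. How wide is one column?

136.02 px

Each margin = 11.75% of 1140 = 133.95 px; content = 1140 − 2·133.95 = 872.1 px.
Subtracting 4 column gaps of 48 leaves 680.1 for 5 columns, so c = 136.02 px.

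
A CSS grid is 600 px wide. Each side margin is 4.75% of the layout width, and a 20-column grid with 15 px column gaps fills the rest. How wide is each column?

Margins: 4.75% × 600 = 28.5 px each, so content = 600 − 57 = 543 px.
20 columns + 19 column gaps: 20c + 19·15 = 543.
20c = 543 − 285 = 258, so c = 12.9 px.

12.9 px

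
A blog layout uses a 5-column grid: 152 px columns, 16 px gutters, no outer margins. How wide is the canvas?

824 px

Total width: 5·152 + 4·16 = 824 px.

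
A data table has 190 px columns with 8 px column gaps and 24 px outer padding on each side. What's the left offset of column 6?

Column 6 starts at margin + 5·(column + gutter) = 24 + 5·198 = 1014 px.

1014 px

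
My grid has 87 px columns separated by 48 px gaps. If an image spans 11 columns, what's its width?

11 columns plus 10 gaps: 957 + 480 = 1437 px.

1437 px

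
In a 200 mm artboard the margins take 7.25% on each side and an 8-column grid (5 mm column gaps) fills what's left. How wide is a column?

Margins: 7.25% × 200 = 14.5 mm each, so content = 200 − 29 = 171 mm.
171 − 7·5 = 136; ÷8 gives c = 17 mm.

17 mm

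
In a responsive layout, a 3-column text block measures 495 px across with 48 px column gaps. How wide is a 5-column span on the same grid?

857 px

495 − 2·48 = 399; ÷3 gives c = 133 px.
5 columns plus 4 column gaps: 665 + 192 = 857 px.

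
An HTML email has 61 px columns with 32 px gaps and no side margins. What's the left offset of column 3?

186 px

Before column 3: 2 columns + 2 gaps.
Offset = 2·(61 + 32) = 2·93 = 186 px.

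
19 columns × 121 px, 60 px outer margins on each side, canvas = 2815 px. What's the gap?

Subtract both margins: 2815 − 2·60 = 2695 px.
19 columns take 19·121 = 2299 px; remaining 396 splits into 18 gaps.
g = 396 / 18 = 22 px.

22 px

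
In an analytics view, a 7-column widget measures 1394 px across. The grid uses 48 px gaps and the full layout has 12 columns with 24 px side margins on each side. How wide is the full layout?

2472 px

7 columns + 6 gaps: 7c + 6·48 = 1394.
7c = 1394 − 288 = 1106, so c = 158 px.
Total width: 2·24 + 12·158 + 11·48 = 2472 px.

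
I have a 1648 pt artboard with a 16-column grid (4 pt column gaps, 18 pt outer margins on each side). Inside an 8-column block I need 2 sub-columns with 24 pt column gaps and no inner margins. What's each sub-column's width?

390 pt

Outer content = 1648 − 2·18 = 1612 pt.
16c + 15·4 = 1612 → 16c = 1552 → c = 97 pt.
8 columns plus 7 column gaps: 776 + 28 = 804 pt.
2 columns + 1 column gap: 2d + 1·24 = 804.
2d = 804 − 24 = 780, so d = 390 pt.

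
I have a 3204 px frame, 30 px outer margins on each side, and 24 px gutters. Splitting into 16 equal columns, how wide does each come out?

Take off 60 px of margins, leaving 3144 px.
16c + 15·24 = 3144 → 16c = 2784 → c = 174 px.

174 px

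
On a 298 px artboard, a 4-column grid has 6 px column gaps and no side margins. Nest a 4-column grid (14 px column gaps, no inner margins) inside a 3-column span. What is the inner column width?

298 − 3·6 = 280; ÷4 gives c = 70 px.
3-column span = 3·70 + 2·6 = 222 px.
Subtracting 3 column gaps of 14 leaves 180 for 4 columns, so d = 45 px.

45 px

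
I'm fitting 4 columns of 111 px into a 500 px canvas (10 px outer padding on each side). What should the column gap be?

12 px

Subtract both margins: 500 − 2·10 = 480 px.
4·111 + 3g = 480 → 3g = 36 → g = 12 px.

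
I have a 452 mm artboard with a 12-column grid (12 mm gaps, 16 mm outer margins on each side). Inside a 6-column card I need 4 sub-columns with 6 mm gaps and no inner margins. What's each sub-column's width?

Outer content = 452 − 2·16 = 420 mm.
420 − 11·12 = 288; ÷12 gives c = 24 mm.
6-column span = 6·24 + 5·12 = 204 mm.
4 columns + 3 gaps: 4d + 3·6 = 204.
4d = 204 − 18 = 186, so d = 46.5 mm.

46.5 mm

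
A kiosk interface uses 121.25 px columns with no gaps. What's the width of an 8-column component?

970 px

8-column span = 8·121.25 = 970 px.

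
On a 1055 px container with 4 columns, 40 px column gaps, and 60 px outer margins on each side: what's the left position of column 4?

791.25 px

Subtract both margins: 1055 − 2·60 = 935 px.
4 columns + 3 column gaps: 4c + 3·40 = 935.
4c = 935 − 120 = 815, so c = 203.75 px.
Each column+gutter stride is 243.75 px; 3 of them past the 60 px margin is 60 + 731.25 = 791.25 px.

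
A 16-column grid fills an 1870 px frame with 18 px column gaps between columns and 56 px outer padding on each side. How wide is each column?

Content width = 1870 − 2·56 = 1758 px.
16 columns + 15 column gaps: 16c + 15·18 = 1758.
16c = 1758 − 270 = 1488, so c = 93 px.

93 px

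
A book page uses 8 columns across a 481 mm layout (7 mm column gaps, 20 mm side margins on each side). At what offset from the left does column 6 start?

Take off 40 mm of margins, leaving 441 mm.
8 columns + 7 column gaps: 8c + 7·7 = 441.
8c = 441 − 49 = 392, so c = 49 mm.
Before column 6: the margin + 5 columns + 5 column gaps.
Offset = 20 + 5·(49 + 7) = 20 + 280 = 300 mm.

300 mm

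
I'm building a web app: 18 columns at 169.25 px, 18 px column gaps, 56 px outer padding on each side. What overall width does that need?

3464.5 px

Adding margins, columns and gutters: 112 + 3046.5 + 306 = 3464.5 px.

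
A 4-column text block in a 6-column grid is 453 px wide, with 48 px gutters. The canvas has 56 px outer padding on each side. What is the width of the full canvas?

815.5 px

Subtracting 3 gutters of 48 leaves 309 for 4 columns, so c = 77.25 px.
Adding margins, columns and gutters: 112 + 463.5 + 240 = 815.5 px.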